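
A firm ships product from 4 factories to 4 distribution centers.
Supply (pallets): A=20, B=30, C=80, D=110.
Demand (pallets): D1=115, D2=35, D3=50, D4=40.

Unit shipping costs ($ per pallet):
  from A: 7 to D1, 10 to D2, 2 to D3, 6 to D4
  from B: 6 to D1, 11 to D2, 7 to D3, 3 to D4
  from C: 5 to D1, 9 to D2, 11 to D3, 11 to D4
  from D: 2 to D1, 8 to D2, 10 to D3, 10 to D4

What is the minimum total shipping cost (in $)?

One minimum-cost allocation:
  A to D3: 20 × $2 = $40
  B to D4: 30 × $3 = $90
  C to D1: 5 × $5 = $25
  C to D2: 35 × $9 = $315
  C to D3: 30 × $11 = $330
  C to D4: 10 × $11 = $110
  D to D1: 110 × $2 = $220
Total = 40 + 90 + 25 + 315 + 330 + 110 + 220 = $1130.

1130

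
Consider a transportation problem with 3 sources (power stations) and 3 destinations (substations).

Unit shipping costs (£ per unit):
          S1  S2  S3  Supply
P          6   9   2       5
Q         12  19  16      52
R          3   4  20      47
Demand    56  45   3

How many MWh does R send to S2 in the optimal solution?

45

Solving gives:
  P to S1: 2 × £6 = £12
  P to S3: 3 × £2 = £6
  Q to S1: 52 × £12 = £624
  R to S1: 2 × £3 = £6
  R to S2: 45 × £4 = £180
Total cost = £828.
So R→S2 carries 45 MWh.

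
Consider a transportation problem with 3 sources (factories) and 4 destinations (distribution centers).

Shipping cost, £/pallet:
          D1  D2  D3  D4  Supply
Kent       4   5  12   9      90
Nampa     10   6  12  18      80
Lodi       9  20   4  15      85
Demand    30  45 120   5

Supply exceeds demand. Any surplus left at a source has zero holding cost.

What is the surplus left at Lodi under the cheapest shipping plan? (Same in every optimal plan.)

Minimum-cost shipments:
  Kent→D1: 30 × £4 = £120
  Kent→D2: 45 × £5 = £225
  Kent→D3: 10 × £12 = £120
  Kent→D4: 5 × £9 = £45
  Nampa→D3: 25 × £12 = £300
  Lodi→D3: 85 × £4 = £340
Total cost = £1150.
Lodi ships 85 of its 85, leaving 0.

0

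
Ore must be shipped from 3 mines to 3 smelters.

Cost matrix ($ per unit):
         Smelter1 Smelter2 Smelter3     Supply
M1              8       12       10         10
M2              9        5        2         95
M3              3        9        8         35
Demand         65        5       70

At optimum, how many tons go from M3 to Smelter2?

Optimal shipments:
  M1->Smelter1: 10 tons
  M2->Smelter1: 20 tons
  M2->Smelter2: 5 tons
  M2->Smelter3: 70 tons
  M3->Smelter1: 35 tons
Total cost = $530.
The route M3→Smelter2 is not used.

0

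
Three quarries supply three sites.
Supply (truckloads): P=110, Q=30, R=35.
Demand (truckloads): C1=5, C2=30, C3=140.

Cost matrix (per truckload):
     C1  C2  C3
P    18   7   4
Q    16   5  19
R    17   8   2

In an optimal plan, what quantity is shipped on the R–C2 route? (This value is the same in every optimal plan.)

Solving gives:
  P to C2: 5 × 7 = 35
  P to C3: 105 × 4 = 420
  Q to C1: 5 × 16 = 80
  Q to C2: 25 × 5 = 125
  R to C3: 35 × 2 = 70
Total cost = 730.
The route R→C2 is not used.

0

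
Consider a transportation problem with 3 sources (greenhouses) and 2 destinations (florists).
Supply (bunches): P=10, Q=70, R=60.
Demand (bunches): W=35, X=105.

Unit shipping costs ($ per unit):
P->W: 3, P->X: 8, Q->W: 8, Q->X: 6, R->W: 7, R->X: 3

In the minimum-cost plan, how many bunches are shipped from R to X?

Optimal shipments:
  P->W: 10 × $3 = $30
  Q->W: 25 × $8 = $200
  Q->X: 45 × $6 = $270
  R->X: 60 × $3 = $180
Total cost = $680.
So R→X carries 60 bunches.

60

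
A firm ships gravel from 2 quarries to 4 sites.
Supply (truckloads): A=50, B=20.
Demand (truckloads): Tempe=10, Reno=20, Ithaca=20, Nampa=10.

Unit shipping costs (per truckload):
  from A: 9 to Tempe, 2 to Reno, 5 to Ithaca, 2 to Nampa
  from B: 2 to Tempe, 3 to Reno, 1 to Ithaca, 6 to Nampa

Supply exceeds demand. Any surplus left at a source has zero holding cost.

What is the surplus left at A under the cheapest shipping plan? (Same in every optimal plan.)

10

An optimal plan:
  A–Reno: 20 × 2 = 40
  A–Ithaca: 10 × 5 = 50
  A–Nampa: 10 × 2 = 20
  B–Tempe: 10 × 2 = 20
  B–Ithaca: 10 × 1 = 10
Total cost = 140.
A ships 40 of its 50, leaving 10.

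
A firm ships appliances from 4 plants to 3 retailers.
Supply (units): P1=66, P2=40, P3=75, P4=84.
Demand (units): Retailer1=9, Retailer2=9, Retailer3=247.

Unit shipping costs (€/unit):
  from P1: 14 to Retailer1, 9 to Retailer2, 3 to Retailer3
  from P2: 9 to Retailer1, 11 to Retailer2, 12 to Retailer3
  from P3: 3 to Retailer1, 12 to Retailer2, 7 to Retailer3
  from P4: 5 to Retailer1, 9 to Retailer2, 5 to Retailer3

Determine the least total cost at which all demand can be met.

Optimal allocation:
  P1->Retailer3: 66 × €3 = €198
  P2->Retailer2: 9 × €11 = €99
  P2->Retailer3: 31 × €12 = €372
  P3->Retailer1: 9 × €3 = €27
  P3->Retailer3: 66 × €7 = €462
  P4->Retailer3: 84 × €5 = €420
Total = 198 + 99 + 372 + 27 + 462 + 420 = €1578.
(Supply check: P1 ships 66; P2 ships 40; P3 ships 75; P4 ships 84.)

1578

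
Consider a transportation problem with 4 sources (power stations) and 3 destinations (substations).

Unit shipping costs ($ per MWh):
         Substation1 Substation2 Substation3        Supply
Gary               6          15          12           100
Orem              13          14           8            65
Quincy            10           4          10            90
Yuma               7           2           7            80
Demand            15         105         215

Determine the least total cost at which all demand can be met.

2475

A cheapest plan:
  Gary–Substation1: 15 MWh
  Gary–Substation3: 85 MWh
  Orem–Substation3: 65 MWh
  Quincy–Substation2: 90 MWh
  Yuma–Substation2: 15 MWh
  Yuma–Substation3: 65 MWh
Total cost = $2475.
(Supply check: Gary ships 100; Orem ships 65; Quincy ships 90; Yuma ships 80.)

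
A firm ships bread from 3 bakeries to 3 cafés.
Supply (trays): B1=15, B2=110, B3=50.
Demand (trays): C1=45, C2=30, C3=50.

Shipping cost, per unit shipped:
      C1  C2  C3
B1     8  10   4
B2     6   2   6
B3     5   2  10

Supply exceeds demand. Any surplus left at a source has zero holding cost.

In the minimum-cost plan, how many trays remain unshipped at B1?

Minimum-cost shipments:
  B1–C3: 15 × 4 = 60
  B2–C2: 30 × 2 = 60
  B2–C3: 35 × 6 = 210
  B3–C1: 45 × 5 = 225
Total cost = 555.
B1 ships 15 of its 15, leaving 0.

0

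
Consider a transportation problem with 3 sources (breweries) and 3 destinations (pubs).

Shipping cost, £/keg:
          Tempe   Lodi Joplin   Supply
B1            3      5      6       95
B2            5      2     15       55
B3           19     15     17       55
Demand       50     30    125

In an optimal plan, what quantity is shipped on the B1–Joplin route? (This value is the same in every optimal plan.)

70

The minimum-cost plan:
  B1–Tempe: 25 kegs
  B1–Joplin: 70 kegs
  B2–Tempe: 25 kegs
  B2–Lodi: 30 kegs
  B3–Joplin: 55 kegs
Total cost = £1615.
So B1→Joplin carries 70 kegs.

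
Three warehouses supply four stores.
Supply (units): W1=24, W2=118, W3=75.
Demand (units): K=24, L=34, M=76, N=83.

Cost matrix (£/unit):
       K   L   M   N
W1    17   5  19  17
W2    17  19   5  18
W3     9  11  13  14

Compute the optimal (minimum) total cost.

2156

An optimal shipping plan:
  W1 to L: 24 × £5 = £120
  W2 to M: 76 × £5 = £380
  W2 to N: 42 × £18 = £756
  W3 to K: 24 × £9 = £216
  W3 to L: 10 × £11 = £110
  W3 to N: 41 × £14 = £574
Total = 120 + 380 + 756 + 216 + 110 + 574 = £2156.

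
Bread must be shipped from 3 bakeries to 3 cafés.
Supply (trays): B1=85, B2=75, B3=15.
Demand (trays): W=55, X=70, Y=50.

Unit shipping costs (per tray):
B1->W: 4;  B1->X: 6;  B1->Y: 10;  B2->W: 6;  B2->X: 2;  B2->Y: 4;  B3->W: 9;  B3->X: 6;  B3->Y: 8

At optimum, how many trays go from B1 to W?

55

Solving gives:
  B1–W: 55 trays
  B1–X: 30 trays
  B2–X: 25 trays
  B2–Y: 50 trays
  B3–X: 15 trays
Total cost = 740.
So B1→W carries 55 trays.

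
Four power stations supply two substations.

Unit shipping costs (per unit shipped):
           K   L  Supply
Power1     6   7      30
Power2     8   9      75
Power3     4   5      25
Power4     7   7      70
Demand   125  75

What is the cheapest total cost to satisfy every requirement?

1375

Optimal allocation:
  Power1–K: 30 × 6 = 180
  Power2–K: 75 × 8 = 600
  Power3–K: 20 × 4 = 80
  Power3–L: 5 × 5 = 25
  Power4–L: 70 × 7 = 490
Total = 180 + 600 + 80 + 25 + 490 = 1375.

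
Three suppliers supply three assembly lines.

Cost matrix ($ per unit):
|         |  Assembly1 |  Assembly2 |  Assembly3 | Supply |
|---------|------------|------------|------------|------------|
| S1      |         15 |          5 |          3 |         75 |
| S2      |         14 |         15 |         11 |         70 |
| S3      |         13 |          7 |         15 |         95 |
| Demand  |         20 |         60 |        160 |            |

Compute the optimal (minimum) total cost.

1900

A cheapest plan:
  S1 to Assembly3: 75 × $3 = $225
  S2 to Assembly3: 70 × $11 = $770
  S3 to Assembly1: 20 × $13 = $260
  S3 to Assembly2: 60 × $7 = $420
  S3 to Assembly3: 15 × $15 = $225
Total = 225 + 770 + 260 + 420 + 225 = $1900.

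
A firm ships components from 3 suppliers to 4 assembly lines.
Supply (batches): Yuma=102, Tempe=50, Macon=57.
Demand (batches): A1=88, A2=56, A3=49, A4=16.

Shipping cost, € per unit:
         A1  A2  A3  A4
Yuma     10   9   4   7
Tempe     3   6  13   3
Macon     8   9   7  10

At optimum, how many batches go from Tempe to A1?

Optimal shipments:
  Yuma→A2: 37 × €9 = €333
  Yuma→A3: 49 × €4 = €196
  Yuma→A4: 16 × €7 = €112
  Tempe→A1: 50 × €3 = €150
  Macon→A1: 38 × €8 = €304
  Macon→A2: 19 × €9 = €171
Total cost = €1266.
So Tempe→A1 carries 50 batches.

50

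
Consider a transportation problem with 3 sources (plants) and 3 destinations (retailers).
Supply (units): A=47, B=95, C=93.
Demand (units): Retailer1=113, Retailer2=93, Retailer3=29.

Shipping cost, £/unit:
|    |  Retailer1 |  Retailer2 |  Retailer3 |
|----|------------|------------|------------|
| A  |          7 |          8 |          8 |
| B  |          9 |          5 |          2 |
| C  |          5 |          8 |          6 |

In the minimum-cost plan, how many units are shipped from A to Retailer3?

Optimal shipments:
  A–Retailer1: 20 × £7 = £140
  A–Retailer2: 27 × £8 = £216
  B–Retailer2: 66 × £5 = £330
  B–Retailer3: 29 × £2 = £58
  C–Retailer1: 93 × £5 = £465
Total cost = £1209.
The route A→Retailer3 is not used.

0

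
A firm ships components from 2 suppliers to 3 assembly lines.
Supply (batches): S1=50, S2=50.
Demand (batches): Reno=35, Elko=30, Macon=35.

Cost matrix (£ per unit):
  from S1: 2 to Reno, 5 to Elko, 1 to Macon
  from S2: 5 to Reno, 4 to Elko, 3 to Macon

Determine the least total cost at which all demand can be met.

265

One minimum-cost allocation:
  S1 to Reno: 35 × £2 = £70
  S1 to Macon: 15 × £1 = £15
  S2 to Elko: 30 × £4 = £120
  S2 to Macon: 20 × £3 = £60
Total = 70 + 15 + 120 + 60 = £265.
(Supply check: S1 ships 50; S2 ships 50.)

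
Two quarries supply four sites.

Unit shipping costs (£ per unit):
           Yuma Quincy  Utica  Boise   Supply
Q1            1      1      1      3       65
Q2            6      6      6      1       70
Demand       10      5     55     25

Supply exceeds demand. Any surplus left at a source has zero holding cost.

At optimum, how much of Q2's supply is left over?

Minimum-cost shipments:
  Q1 to Yuma: 10 × £1 = £10
  Q1 to Quincy: 5 × £1 = £5
  Q1 to Utica: 50 × £1 = £50
  Q2 to Utica: 5 × £6 = £30
  Q2 to Boise: 25 × £1 = £25
Total cost = £120.
Q2 ships 30 of its 70, leaving 40.

40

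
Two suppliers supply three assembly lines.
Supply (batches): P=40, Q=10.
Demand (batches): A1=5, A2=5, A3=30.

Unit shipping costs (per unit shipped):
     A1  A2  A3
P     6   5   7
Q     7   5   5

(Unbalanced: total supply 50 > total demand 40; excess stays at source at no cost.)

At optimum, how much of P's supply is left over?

Minimum-cost shipments:
  P->A1: 5 × 6 = 30
  P->A2: 5 × 5 = 25
  P->A3: 20 × 7 = 140
  Q->A3: 10 × 5 = 50
Total cost = 245.
P ships 30 of its 40, leaving 10.

10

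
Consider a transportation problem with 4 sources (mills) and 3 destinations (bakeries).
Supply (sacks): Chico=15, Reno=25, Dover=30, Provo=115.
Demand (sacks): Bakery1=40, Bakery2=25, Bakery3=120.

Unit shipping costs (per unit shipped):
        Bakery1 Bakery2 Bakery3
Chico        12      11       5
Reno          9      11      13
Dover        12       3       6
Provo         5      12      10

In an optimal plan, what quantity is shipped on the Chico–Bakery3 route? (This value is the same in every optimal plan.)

Optimal shipments:
  Chico–Bakery3: 15 × 5 = 75
  Reno–Bakery3: 25 × 13 = 325
  Dover–Bakery2: 25 × 3 = 75
  Dover–Bakery3: 5 × 6 = 30
  Provo–Bakery1: 40 × 5 = 200
  Provo–Bakery3: 75 × 10 = 750
Total cost = 1455.
So Chico→Bakery3 carries 15 sacks.

15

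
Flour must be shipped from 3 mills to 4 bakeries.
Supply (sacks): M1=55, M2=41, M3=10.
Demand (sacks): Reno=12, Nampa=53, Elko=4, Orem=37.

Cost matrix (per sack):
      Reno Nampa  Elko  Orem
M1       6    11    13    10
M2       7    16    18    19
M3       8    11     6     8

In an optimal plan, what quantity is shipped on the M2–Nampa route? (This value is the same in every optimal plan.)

Solving gives:
  M1–Nampa: 24 × 11 = 264
  M1–Orem: 31 × 10 = 310
  M2–Reno: 12 × 7 = 84
  M2–Nampa: 29 × 16 = 464
  M3–Elko: 4 × 6 = 24
  M3–Orem: 6 × 8 = 48
Total cost = 1194.
So M2→Nampa carries 29 sacks.

29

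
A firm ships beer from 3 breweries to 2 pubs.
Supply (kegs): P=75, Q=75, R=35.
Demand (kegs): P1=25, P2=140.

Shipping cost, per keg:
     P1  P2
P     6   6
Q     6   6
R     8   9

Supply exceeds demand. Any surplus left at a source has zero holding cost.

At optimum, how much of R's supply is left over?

20

An optimal plan:
  P→P2: 75 × 6 = 450
  Q→P1: 10 × 6 = 60
  Q→P2: 65 × 6 = 390
  R→P1: 15 × 8 = 120
Total cost = 1020.
R ships 15 of its 35, leaving 20.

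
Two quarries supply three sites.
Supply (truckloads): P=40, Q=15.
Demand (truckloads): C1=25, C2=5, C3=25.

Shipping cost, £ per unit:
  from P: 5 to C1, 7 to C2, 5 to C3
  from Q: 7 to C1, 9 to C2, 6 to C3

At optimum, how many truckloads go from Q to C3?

The minimum-cost plan:
  P to C1: 25 × £5 = £125
  P to C2: 5 × £7 = £35
  P to C3: 10 × £5 = £50
  Q to C3: 15 × £6 = £90
Total cost = £300.
So Q→C3 carries 15 truckloads.

15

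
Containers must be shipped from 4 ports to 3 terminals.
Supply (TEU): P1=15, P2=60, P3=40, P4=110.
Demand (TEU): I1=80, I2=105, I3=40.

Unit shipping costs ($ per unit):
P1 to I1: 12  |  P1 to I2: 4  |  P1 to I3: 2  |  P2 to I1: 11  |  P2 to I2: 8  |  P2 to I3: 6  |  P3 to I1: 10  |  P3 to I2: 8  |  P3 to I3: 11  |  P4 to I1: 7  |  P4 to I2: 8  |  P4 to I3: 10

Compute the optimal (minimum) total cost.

One minimum-cost allocation:
  P1→I2: 15 × $4 = $60
  P2→I2: 20 × $8 = $160
  P2→I3: 40 × $6 = $240
  P3→I2: 40 × $8 = $320
  P4→I1: 80 × $7 = $560
  P4→I2: 30 × $8 = $240
Total = 60 + 160 + 240 + 320 + 560 + 240 = $1580.

1580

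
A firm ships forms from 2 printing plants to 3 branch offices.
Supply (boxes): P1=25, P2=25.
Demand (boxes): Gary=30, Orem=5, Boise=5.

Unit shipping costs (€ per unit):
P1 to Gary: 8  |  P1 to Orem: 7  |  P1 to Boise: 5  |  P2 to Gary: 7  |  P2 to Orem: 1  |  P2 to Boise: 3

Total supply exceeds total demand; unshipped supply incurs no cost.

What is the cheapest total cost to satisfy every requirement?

One minimum-cost allocation:
  P1 to Gary: 15 boxes
  P2 to Gary: 15 boxes
  P2 to Orem: 5 boxes
  P2 to Boise: 5 boxes
Total cost = €245.
(Supply check: P1 ships 15; P2 ships 25.)

245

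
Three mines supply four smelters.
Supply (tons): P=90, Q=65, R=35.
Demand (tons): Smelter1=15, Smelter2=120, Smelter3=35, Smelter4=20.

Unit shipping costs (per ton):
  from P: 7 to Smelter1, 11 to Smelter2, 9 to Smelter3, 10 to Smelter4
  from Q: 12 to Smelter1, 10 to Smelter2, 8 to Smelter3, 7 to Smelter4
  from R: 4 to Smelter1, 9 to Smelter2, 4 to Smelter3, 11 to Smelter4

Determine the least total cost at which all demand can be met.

1660

One minimum-cost allocation:
  P to Smelter1: 15 tons
  P to Smelter2: 75 tons
  Q to Smelter2: 45 tons
  Q to Smelter4: 20 tons
  R to Smelter3: 35 tons
Total cost = 1660.
(Supply check: P ships 90; Q ships 65; R ships 35.)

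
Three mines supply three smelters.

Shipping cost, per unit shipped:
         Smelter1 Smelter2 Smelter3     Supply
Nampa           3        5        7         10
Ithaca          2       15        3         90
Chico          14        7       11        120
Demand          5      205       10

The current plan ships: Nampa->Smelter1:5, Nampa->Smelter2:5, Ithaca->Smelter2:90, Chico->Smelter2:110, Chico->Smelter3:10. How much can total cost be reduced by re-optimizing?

215

Current plan cost = 5·3 + 5·5 + 90·15 + 110·7 + 10·11 = 2270.
Optimal plan:
  Nampa to Smelter2: 10 × 5 = 50
  Ithaca to Smelter1: 5 × 2 = 10
  Ithaca to Smelter2: 75 × 15 = 1125
  Ithaca to Smelter3: 10 × 3 = 30
  Chico to Smelter2: 120 × 7 = 840
Optimal cost = 2055.
Saving = 2270 − 2055 = 215.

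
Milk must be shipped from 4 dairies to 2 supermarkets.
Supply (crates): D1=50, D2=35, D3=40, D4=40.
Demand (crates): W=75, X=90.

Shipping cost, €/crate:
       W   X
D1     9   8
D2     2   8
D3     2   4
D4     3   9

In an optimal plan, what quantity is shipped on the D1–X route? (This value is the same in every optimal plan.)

50

Optimal shipments:
  D1->X: 50 crates
  D2->W: 35 crates
  D3->X: 40 crates
  D4->W: 40 crates
Total cost = €750.
So D1→X carries 50 crates.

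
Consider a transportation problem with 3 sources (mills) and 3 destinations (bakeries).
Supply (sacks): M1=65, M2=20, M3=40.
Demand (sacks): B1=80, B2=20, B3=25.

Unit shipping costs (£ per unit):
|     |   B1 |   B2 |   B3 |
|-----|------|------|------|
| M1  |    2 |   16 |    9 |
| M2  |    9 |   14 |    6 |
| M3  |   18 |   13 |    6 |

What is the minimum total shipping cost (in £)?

Optimal allocation:
  M1 to B1: 65 × £2 = £130
  M2 to B1: 15 × £9 = £135
  M2 to B3: 5 × £6 = £30
  M3 to B2: 20 × £13 = £260
  M3 to B3: 20 × £6 = £120
Total = 130 + 135 + 30 + 260 + 120 = £675.

675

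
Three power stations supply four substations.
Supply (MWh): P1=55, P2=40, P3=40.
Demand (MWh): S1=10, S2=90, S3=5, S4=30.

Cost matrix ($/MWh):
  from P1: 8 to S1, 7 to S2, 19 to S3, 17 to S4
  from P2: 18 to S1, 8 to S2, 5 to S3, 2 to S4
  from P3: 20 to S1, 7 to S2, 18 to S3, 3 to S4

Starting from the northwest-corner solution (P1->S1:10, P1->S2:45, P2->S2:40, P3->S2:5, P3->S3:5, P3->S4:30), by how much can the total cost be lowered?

130

Current plan cost = 10·8 + 45·7 + 40·8 + 5·7 + 5·18 + 30·3 = $930.
Optimal plan:
  P1->S1: 10 × $8 = $80
  P1->S2: 45 × $7 = $315
  P2->S2: 5 × $8 = $40
  P2->S3: 5 × $5 = $25
  P2->S4: 30 × $2 = $60
  P3->S2: 40 × $7 = $280
Optimal cost = $800.
Saving = 930 − 800 = $130.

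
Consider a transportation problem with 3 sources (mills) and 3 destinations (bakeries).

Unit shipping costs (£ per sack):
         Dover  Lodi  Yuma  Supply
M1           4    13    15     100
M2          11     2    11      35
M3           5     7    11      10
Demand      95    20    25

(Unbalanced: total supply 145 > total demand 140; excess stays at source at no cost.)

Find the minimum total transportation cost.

695

One minimum-cost allocation:
  M1->Dover: 95 × £4 = £380
  M2->Lodi: 20 × £2 = £40
  M2->Yuma: 15 × £11 = £165
  M3->Yuma: 10 × £11 = £110
Total = 380 + 40 + 165 + 110 = £695.
(Supply check: M1 ships 95; M2 ships 35; M3 ships 10.)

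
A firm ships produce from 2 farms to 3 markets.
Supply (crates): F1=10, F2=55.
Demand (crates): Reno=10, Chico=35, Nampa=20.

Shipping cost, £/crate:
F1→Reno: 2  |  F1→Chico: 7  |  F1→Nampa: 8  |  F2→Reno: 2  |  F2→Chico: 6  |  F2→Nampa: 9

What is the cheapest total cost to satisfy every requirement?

A cheapest plan:
  F1->Nampa: 10 × £8 = £80
  F2->Reno: 10 × £2 = £20
  F2->Chico: 35 × £6 = £210
  F2->Nampa: 10 × £9 = £90
Total = 80 + 20 + 210 + 90 = £400.
(Supply check: F1 ships 10; F2 ships 55.)

400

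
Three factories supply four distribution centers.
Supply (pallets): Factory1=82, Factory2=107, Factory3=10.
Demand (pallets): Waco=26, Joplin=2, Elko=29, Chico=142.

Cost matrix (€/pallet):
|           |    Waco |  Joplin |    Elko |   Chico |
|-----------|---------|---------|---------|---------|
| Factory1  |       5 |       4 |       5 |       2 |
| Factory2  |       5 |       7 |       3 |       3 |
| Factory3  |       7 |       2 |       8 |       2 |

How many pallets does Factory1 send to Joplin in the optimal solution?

0

Solving gives:
  Factory1–Chico: 82 pallets
  Factory2–Waco: 26 pallets
  Factory2–Elko: 29 pallets
  Factory2–Chico: 52 pallets
  Factory3–Joplin: 2 pallets
  Factory3–Chico: 8 pallets
Total cost = €557.
The route Factory1→Joplin is not used.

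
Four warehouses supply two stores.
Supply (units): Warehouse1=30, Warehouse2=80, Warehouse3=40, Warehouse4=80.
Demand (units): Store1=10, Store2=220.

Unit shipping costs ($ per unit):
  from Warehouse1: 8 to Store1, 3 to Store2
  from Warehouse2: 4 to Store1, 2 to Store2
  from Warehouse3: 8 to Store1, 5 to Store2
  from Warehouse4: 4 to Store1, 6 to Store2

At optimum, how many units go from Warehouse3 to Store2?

The minimum-cost plan:
  Warehouse1–Store2: 30 × $3 = $90
  Warehouse2–Store2: 80 × $2 = $160
  Warehouse3–Store2: 40 × $5 = $200
  Warehouse4–Store1: 10 × $4 = $40
  Warehouse4–Store2: 70 × $6 = $420
Total cost = $910.
So Warehouse3→Store2 carries 40 units.

40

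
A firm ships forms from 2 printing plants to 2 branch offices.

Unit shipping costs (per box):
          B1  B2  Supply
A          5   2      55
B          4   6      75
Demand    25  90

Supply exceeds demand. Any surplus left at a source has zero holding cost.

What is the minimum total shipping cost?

420

An optimal shipping plan:
  A to B2: 55 × 2 = 110
  B to B1: 25 × 4 = 100
  B to B2: 35 × 6 = 210
Total = 110 + 100 + 210 = 420.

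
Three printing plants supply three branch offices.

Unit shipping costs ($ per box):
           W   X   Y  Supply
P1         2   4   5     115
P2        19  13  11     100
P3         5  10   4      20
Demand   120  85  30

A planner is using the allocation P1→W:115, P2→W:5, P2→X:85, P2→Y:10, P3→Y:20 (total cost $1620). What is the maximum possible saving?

35

Current plan cost = 115·2 + 5·19 + 85·13 + 10·11 + 20·4 = $1620.
Optimal plan:
  P1–W: 115 boxes
  P2–X: 85 boxes
  P2–Y: 15 boxes
  P3–W: 5 boxes
  P3–Y: 15 boxes
Optimal cost = $1585.
Saving = 1620 − 1585 = $35.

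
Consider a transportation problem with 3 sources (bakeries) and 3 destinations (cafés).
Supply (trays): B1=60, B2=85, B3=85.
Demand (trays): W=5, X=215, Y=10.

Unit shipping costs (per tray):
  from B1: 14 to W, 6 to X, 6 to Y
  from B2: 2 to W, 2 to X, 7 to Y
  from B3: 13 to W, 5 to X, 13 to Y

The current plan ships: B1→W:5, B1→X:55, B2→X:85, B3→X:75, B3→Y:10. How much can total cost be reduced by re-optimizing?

Current plan cost = 5·14 + 55·6 + 85·2 + 75·5 + 10·13 = 1075.
Optimal plan:
  B1→X: 50 trays
  B1→Y: 10 trays
  B2→W: 5 trays
  B2→X: 80 trays
  B3→X: 85 trays
Optimal cost = 955.
Saving = 1075 − 955 = 120.

120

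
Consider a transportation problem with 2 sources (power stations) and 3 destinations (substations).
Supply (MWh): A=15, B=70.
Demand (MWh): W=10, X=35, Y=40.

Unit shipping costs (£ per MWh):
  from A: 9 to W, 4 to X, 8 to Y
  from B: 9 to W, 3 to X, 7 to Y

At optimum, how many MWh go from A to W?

Optimal shipments:
  A–W: 10 × £9 = £90
  A–X: 5 × £4 = £20
  B–X: 30 × £3 = £90
  B–Y: 40 × £7 = £280
Total cost = £480.
So A→W carries 10 MWh.

10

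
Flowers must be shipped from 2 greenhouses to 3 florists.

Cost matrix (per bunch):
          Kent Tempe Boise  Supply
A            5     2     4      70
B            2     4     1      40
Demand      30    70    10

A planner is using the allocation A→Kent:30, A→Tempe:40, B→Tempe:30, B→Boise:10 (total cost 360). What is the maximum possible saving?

Current plan cost = 30·5 + 40·2 + 30·4 + 10·1 = 360.
Optimal plan:
  A to Tempe: 70 × 2 = 140
  B to Kent: 30 × 2 = 60
  B to Boise: 10 × 1 = 10
Optimal cost = 210.
Saving = 360 − 210 = 150.

150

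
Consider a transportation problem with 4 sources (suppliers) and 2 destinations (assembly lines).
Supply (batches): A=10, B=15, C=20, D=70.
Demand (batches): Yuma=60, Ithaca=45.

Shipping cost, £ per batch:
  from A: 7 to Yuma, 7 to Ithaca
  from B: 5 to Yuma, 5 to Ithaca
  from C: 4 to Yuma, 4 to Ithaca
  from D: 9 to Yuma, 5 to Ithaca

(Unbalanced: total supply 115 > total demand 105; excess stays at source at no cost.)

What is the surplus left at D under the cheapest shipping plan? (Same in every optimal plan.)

10

An optimal plan:
  A–Yuma: 10 batches
  B–Yuma: 15 batches
  C–Yuma: 20 batches
  D–Yuma: 15 batches
  D–Ithaca: 45 batches
Total cost = £585.
D ships 60 of its 70, leaving 10.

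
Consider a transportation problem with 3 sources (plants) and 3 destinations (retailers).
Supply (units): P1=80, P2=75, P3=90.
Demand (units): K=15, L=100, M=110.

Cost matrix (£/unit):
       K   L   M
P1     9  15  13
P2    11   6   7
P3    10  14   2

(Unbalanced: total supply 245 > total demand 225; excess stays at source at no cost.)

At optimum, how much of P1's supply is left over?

20

An optimal plan:
  P1→K: 15 × £9 = £135
  P1→L: 25 × £15 = £375
  P1→M: 20 × £13 = £260
  P2→L: 75 × £6 = £450
  P3→M: 90 × £2 = £180
Total cost = £1400.
P1 ships 60 of its 80, leaving 20.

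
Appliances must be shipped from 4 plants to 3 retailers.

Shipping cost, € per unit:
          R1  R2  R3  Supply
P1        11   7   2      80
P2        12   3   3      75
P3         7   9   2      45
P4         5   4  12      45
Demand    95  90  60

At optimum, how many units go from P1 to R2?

The minimum-cost plan:
  P1→R1: 5 × €11 = €55
  P1→R2: 15 × €7 = €105
  P1→R3: 60 × €2 = €120
  P2→R2: 75 × €3 = €225
  P3→R1: 45 × €7 = €315
  P4→R1: 45 × €5 = €225
Total cost = €1045.
So P1→R2 carries 15 units.

15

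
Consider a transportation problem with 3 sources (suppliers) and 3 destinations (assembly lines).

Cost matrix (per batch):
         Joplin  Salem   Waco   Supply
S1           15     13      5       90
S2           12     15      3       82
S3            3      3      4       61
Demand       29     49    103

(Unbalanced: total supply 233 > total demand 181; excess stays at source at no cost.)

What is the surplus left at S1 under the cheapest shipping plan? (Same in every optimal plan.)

52

An optimal plan:
  S1 to Salem: 17 × 13 = 221
  S1 to Waco: 21 × 5 = 105
  S2 to Waco: 82 × 3 = 246
  S3 to Joplin: 29 × 3 = 87
  S3 to Salem: 32 × 3 = 96
Total cost = 755.
S1 ships 38 of its 90, leaving 52.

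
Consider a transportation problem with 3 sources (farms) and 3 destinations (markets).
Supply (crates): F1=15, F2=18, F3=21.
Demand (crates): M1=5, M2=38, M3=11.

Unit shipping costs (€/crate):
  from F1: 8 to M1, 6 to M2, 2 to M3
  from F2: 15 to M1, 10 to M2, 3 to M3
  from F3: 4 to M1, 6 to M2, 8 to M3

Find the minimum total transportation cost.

309

One minimum-cost allocation:
  F1→M2: 15 × €6 = €90
  F2→M2: 7 × €10 = €70
  F2→M3: 11 × €3 = €33
  F3→M1: 5 × €4 = €20
  F3→M2: 16 × €6 = €96
Total = 90 + 70 + 33 + 20 + 96 = €309.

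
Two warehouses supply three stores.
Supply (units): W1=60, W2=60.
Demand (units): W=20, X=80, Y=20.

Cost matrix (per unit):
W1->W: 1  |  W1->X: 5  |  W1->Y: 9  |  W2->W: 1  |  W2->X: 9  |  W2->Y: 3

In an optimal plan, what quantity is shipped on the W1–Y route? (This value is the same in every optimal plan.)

The minimum-cost plan:
  W1 to X: 60 × 5 = 300
  W2 to W: 20 × 1 = 20
  W2 to X: 20 × 9 = 180
  W2 to Y: 20 × 3 = 60
Total cost = 560.
The route W1→Y is not used.

0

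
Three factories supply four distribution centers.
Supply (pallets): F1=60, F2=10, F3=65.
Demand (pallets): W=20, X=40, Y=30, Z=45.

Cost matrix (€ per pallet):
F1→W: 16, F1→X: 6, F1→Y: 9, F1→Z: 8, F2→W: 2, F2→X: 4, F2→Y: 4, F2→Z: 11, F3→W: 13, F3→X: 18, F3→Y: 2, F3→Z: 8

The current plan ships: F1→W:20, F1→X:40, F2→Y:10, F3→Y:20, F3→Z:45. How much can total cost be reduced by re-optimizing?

Current plan cost = 20·16 + 40·6 + 10·4 + 20·2 + 45·8 = €1000.
Optimal plan:
  F1->X: 40 × €6 = €240
  F1->Z: 20 × €8 = €160
  F2->W: 10 × €2 = €20
  F3->W: 10 × €13 = €130
  F3->Y: 30 × €2 = €60
  F3->Z: 25 × €8 = €200
Optimal cost = €810.
Saving = 1000 − 810 = €190.

190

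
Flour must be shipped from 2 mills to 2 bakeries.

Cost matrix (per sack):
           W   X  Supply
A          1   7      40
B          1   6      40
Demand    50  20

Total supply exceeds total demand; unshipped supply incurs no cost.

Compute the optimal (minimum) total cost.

170

Optimal allocation:
  A–W: 30 sacks
  B–W: 20 sacks
  B–X: 20 sacks
Total cost = 170.
(Supply check: A ships 30; B ships 40.)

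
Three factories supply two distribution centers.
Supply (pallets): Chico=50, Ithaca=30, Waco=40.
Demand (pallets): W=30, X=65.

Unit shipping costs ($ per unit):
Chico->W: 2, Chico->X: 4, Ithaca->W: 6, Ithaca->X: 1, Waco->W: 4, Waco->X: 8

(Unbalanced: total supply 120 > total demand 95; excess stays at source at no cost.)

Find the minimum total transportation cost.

Optimal allocation:
  Chico–W: 15 × $2 = $30
  Chico–X: 35 × $4 = $140
  Ithaca–X: 30 × $1 = $30
  Waco–W: 15 × $4 = $60
Total = 30 + 140 + 30 + 60 = $260.

260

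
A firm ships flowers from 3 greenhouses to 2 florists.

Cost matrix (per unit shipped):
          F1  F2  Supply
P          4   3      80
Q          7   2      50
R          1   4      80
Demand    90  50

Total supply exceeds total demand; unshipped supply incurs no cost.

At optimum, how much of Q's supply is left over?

0

An optimal plan:
  P→F1: 10 × 4 = 40
  Q→F2: 50 × 2 = 100
  R→F1: 80 × 1 = 80
Total cost = 220.
Q ships 50 of its 50, leaving 0.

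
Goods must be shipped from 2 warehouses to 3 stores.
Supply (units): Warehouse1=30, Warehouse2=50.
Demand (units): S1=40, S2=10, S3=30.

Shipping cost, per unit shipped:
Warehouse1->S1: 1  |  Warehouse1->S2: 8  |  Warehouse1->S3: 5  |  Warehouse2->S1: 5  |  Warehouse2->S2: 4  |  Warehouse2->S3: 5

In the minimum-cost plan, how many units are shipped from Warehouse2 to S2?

10

Solving gives:
  Warehouse1 to S1: 30 × 1 = 30
  Warehouse2 to S1: 10 × 5 = 50
  Warehouse2 to S2: 10 × 4 = 40
  Warehouse2 to S3: 30 × 5 = 150
Total cost = 270.
So Warehouse2→S2 carries 10 units.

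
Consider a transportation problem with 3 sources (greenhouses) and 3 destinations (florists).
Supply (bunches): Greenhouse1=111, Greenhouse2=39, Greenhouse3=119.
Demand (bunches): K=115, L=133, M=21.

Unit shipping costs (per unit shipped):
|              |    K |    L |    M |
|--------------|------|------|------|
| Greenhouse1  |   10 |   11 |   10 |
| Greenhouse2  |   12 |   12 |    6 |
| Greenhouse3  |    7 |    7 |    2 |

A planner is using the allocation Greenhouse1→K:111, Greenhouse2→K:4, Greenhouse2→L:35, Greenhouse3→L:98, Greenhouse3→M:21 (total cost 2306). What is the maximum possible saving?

21

Current plan cost = 111·10 + 4·12 + 35·12 + 98·7 + 21·2 = 2306.
Optimal plan:
  Greenhouse1->K: 111 × 10 = 1110
  Greenhouse2->K: 4 × 12 = 48
  Greenhouse2->L: 14 × 12 = 168
  Greenhouse2->M: 21 × 6 = 126
  Greenhouse3->L: 119 × 7 = 833
Optimal cost = 2285.
Saving = 2306 − 2285 = 21.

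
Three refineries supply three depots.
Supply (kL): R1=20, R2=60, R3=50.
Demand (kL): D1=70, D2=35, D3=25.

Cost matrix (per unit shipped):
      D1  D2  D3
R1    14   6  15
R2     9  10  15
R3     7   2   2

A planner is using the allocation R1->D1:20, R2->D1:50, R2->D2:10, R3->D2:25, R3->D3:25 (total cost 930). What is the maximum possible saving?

120

Current plan cost = 20·14 + 50·9 + 10·10 + 25·2 + 25·2 = 930.
Optimal plan:
  R1→D2: 20 × 6 = 120
  R2→D1: 60 × 9 = 540
  R3→D1: 10 × 7 = 70
  R3→D2: 15 × 2 = 30
  R3→D3: 25 × 2 = 50
Optimal cost = 810.
Saving = 930 − 810 = 120.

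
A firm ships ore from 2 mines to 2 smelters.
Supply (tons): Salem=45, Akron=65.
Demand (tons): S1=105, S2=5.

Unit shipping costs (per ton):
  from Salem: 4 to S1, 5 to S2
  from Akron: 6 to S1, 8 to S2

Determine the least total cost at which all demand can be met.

575

A cheapest plan:
  Salem->S1: 40 × 4 = 160
  Salem->S2: 5 × 5 = 25
  Akron->S1: 65 × 6 = 390
Total = 160 + 25 + 390 = 575.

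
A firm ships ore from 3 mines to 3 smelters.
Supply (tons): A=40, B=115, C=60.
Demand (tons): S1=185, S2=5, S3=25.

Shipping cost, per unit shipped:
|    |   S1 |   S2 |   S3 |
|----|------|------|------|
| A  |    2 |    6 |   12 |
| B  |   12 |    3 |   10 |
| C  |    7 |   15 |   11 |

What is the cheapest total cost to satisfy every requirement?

1785

One minimum-cost allocation:
  A to S1: 40 × 2 = 80
  B to S1: 85 × 12 = 1020
  B to S2: 5 × 3 = 15
  B to S3: 25 × 10 = 250
  C to S1: 60 × 7 = 420
Total = 80 + 1020 + 15 + 250 + 420 = 1785.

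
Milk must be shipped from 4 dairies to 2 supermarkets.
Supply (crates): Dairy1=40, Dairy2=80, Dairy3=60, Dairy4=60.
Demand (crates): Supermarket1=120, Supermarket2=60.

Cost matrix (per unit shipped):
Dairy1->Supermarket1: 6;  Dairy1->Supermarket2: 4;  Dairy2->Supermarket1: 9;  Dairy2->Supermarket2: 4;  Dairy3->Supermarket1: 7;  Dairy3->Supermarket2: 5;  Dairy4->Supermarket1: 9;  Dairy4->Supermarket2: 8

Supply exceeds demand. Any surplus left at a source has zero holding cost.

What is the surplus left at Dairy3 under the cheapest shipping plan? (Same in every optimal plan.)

Minimum-cost shipments:
  Dairy1 to Supermarket1: 40 × 6 = 240
  Dairy2 to Supermarket1: 20 × 9 = 180
  Dairy2 to Supermarket2: 60 × 4 = 240
  Dairy3 to Supermarket1: 60 × 7 = 420
Total cost = 1080.
Dairy3 ships 60 of its 60, leaving 0.

0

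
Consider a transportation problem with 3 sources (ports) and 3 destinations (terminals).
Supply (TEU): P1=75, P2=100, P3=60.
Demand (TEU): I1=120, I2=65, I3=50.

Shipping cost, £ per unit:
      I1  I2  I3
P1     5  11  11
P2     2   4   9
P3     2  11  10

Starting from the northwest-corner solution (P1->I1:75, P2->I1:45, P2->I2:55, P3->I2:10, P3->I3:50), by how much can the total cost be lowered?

170

Current plan cost = 75·5 + 45·2 + 55·4 + 10·11 + 50·10 = £1295.
Optimal plan:
  P1→I1: 25 × £5 = £125
  P1→I3: 50 × £11 = £550
  P2→I1: 35 × £2 = £70
  P2→I2: 65 × £4 = £260
  P3→I1: 60 × £2 = £120
Optimal cost = £1125.
Saving = 1295 − 1125 = £170.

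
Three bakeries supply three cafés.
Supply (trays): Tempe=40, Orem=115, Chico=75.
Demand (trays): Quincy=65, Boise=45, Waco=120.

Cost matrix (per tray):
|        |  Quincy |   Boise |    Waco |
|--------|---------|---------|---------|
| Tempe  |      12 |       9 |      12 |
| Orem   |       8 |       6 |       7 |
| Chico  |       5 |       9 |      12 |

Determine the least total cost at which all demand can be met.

Optimal allocation:
  Tempe to Boise: 35 × 9 = 315
  Tempe to Waco: 5 × 12 = 60
  Orem to Waco: 115 × 7 = 805
  Chico to Quincy: 65 × 5 = 325
  Chico to Boise: 10 × 9 = 90
Total = 315 + 60 + 805 + 325 + 90 = 1595.

1595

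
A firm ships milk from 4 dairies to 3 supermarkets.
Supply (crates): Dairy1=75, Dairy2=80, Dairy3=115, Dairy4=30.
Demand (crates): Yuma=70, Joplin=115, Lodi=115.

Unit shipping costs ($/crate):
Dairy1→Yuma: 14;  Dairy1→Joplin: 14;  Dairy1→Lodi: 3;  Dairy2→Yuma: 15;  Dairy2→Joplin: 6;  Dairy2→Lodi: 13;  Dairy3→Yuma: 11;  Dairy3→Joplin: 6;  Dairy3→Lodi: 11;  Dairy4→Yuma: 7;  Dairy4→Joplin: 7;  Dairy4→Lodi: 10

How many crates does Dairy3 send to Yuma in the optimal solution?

40

Solving gives:
  Dairy1->Lodi: 75 × $3 = $225
  Dairy2->Joplin: 80 × $6 = $480
  Dairy3->Yuma: 40 × $11 = $440
  Dairy3->Joplin: 35 × $6 = $210
  Dairy3->Lodi: 40 × $11 = $440
  Dairy4->Yuma: 30 × $7 = $210
Total cost = $2005.
So Dairy3→Yuma carries 40 crates.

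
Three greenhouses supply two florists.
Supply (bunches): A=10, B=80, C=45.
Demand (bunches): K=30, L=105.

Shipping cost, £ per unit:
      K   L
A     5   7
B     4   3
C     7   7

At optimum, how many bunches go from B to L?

80

Optimal shipments:
  A->K: 10 × £5 = £50
  B->L: 80 × £3 = £240
  C->K: 20 × £7 = £140
  C->L: 25 × £7 = £175
Total cost = £605.
So B→L carries 80 bunches.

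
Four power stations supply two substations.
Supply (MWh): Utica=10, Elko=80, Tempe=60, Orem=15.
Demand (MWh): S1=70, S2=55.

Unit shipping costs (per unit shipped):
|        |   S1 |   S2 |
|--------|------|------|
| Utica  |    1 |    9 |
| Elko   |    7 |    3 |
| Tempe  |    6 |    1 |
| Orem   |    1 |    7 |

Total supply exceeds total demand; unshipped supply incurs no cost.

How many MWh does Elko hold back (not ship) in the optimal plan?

40

Minimum-cost shipments:
  Utica to S1: 10 × 1 = 10
  Elko to S1: 40 × 7 = 280
  Tempe to S1: 5 × 6 = 30
  Tempe to S2: 55 × 1 = 55
  Orem to S1: 15 × 1 = 15
Total cost = 390.
Elko ships 40 of its 80, leaving 40.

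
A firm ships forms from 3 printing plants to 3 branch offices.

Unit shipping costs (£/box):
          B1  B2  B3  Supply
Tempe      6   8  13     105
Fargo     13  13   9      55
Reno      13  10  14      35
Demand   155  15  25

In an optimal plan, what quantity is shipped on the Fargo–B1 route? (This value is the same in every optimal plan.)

30

The minimum-cost plan:
  Tempe->B1: 105 × £6 = £630
  Fargo->B1: 30 × £13 = £390
  Fargo->B3: 25 × £9 = £225
  Reno->B1: 20 × £13 = £260
  Reno->B2: 15 × £10 = £150
Total cost = £1655.
So Fargo→B1 carries 30 boxes.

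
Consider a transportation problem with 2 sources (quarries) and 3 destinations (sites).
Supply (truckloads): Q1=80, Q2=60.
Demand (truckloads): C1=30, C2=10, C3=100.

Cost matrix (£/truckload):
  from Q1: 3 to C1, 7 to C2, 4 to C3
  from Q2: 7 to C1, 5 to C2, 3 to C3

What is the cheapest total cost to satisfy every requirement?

A cheapest plan:
  Q1–C1: 30 × £3 = £90
  Q1–C3: 50 × £4 = £200
  Q2–C2: 10 × £5 = £50
  Q2–C3: 50 × £3 = £150
Total = 90 + 200 + 50 + 150 = £490.

490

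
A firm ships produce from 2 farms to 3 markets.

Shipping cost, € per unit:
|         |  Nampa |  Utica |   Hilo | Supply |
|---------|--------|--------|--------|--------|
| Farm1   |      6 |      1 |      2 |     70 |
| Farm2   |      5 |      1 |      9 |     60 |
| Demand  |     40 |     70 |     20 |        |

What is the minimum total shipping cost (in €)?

Optimal allocation:
  Farm1 to Utica: 50 × €1 = €50
  Farm1 to Hilo: 20 × €2 = €40
  Farm2 to Nampa: 40 × €5 = €200
  Farm2 to Utica: 20 × €1 = €20
Total = 50 + 40 + 200 + 20 = €310.
(Supply check: Farm1 ships 70; Farm2 ships 60.)

310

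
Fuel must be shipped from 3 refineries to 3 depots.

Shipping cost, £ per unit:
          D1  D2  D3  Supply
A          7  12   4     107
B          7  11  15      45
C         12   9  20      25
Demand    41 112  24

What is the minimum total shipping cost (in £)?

1607

An optimal shipping plan:
  A to D1: 41 × £7 = £287
  A to D2: 42 × £12 = £504
  A to D3: 24 × £4 = £96
  B to D2: 45 × £11 = £495
  C to D2: 25 × £9 = £225
Total = 287 + 504 + 96 + 495 + 225 = £1607.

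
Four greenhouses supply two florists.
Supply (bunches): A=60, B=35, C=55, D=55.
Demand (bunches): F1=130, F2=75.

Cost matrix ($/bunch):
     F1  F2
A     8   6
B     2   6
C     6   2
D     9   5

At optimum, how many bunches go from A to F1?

60

Optimal shipments:
  A to F1: 60 × $8 = $480
  B to F1: 35 × $2 = $70
  C to F1: 35 × $6 = $210
  C to F2: 20 × $2 = $40
  D to F2: 55 × $5 = $275
Total cost = $1075.
So A→F1 carries 60 bunches.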